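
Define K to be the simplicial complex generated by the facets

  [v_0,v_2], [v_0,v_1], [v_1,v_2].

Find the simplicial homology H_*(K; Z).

We work with the vertex ordering v_0 < v_1 < v_2. The simplices of K, each written with vertices in increasing order, are:

  0-simplices (3): [v_0], [v_1], [v_2]
  1-simplices (3): [v_0,v_1], [v_0,v_2], [v_1,v_2]

Hence C_0 ≅ Z^3, C_1 ≅ Z^3.

∂_1: C_1 → C_0 is given by ∂[p,q] = [q] − [p]. For instance
  ∂[v_0,v_1] = [v_1] − [v_0].
As a 3×3 matrix over Z this has rank 2, with invariant factors (1,1).

Now H_k = ker ∂_k / im ∂_{k+1}, so:

  H_0: rank C_0 − rank ∂_1 = 3 − 2 = 1, and the invariant factors of ∂_1 are all 1, so H_0 = Z.
  H_1: rank ker ∂_1 − rank ∂_2 = (3 − 2) − 0 = 1, and there is no ∂_2, so H_1 = Z.

As a check, the Euler characteristic is 3 − 3 = 0, which agrees with 1 − 1 = 0.

H_0 = Z,  H_1 = Z.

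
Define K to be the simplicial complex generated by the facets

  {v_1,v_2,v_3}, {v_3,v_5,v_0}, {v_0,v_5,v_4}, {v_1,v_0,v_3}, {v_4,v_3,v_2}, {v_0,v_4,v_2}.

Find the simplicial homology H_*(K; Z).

H_0 = Z,  H_1 = Z,  H_2 = 0.

Fix the vertex order v_0 < v_1 < v_2 < v_3 < v_4 < v_5 and write every simplex with vertices in increasing order. Then dim K = 2 and the simplices of K are:

  0-simplices (6): [v_0], [v_1], [v_2], [v_3], [v_4], [v_5]
  1-simplices (12): [v_0,v_1], [v_0,v_2], [v_0,v_3], [v_0,v_4], [v_0,v_5], [v_1,v_2], [v_1,v_3], [v_2,v_3], [v_2,v_4], [v_3,v_4], [v_3,v_5], [v_4,v_5]
  2-simplices (6): [v_0,v_1,v_3], [v_0,v_2,v_4], [v_0,v_3,v_5], [v_0,v_4,v_5], [v_1,v_2,v_3], [v_2,v_3,v_4]

giving chain groups C_0 ≅ Z^6, C_1 ≅ Z^12, C_2 ≅ Z^6.

The boundary map ∂_1: C_1 → C_0 is given by ∂[p,q] = [q] − [p]. For instance
  ∂[v_2,v_3] = [v_3] − [v_2].
The resulting 6×12 matrix has rank 5, and its Smith normal form has invariant factors (1,1,1,1,1).

∂_2: C_2 → C_1 acts by ∂[p,q,r] = [q,r] − [p,r] + [p,q]. For instance
  ∂[v_1,v_2,v_3] = [v_2,v_3] − [v_1,v_3] + [v_1,v_2],
  ∂[v_2,v_3,v_4] = [v_3,v_4] − [v_2,v_4] + [v_2,v_3].
This gives a 12×6 integer matrix of rank 6; reducing to Smith normal form yields diagonal entries (1,1,1,1,1,1).

Reading off H_k = ker ∂_k / im ∂_{k+1}:

  H_0: rank C_0 − rank ∂_1 = 6 − 5 = 1, and the invariant factors of ∂_1 are all 1, so H_0 ≅ Z.
  H_1: rank ker ∂_1 − rank ∂_2 = (12 − 5) − 6 = 1, and the invariant factors of ∂_2 are all 1, so H_1 ≅ Z.
  H_2: rank ker ∂_2 − rank ∂_3 = (6 − 6) − 0 = 0, and there is no ∂_3, so H_2 ≅ 0.

As a check, the Euler characteristic is 6 − 12 + 6 = 0, which agrees with 1 − 1 + 0 = 0.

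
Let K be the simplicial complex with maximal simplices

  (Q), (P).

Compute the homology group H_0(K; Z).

Fix the vertex order P < Q and write every simplex with vertices in increasing order. Then dim K = 0 and the simplices of K are:

  0-simplices (2): P, Q

so the chain groups are C_0 ≅ Z^2.

Computing H_k = (kernel of ∂_k) / (image of ∂_{k+1}):

  H_0: rank C_0 − rank ∂_1 = 2 − 0 = 2, and there is no ∂_1, so H_0 = Z^2.

H_0 = Z^2.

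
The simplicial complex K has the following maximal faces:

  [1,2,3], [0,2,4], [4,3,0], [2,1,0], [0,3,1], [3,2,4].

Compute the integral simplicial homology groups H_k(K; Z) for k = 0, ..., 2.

H_0 = Z,  H_1 = 0,  H_2 = Z.

Take the total order 0 < 1 < 2 < 3 < 4 on the vertex set. Then K (dimension 2) consists of the simplices:

  0-simplices (5): [0], [1], [2], [3], [4]
  1-simplices (9): [0,1], [0,2], [0,3], [0,4], [1,2], [1,3], [2,3], [2,4], [3,4]
  2-simplices (6): [0,1,2], [0,1,3], [0,2,4], [0,3,4], [1,2,3], [2,3,4]

giving chain groups C_0 ≅ Z^5, C_1 ≅ Z^9, C_2 ≅ Z^6.

∂_1: C_1 → C_0 sends each edge [p,q] (with p < q) to q − p. For instance
  ∂[3,4] = [4] − [3].
The resulting 5×9 matrix has rank 4, and its Smith normal form has invariant factors (1,1,1,1).

∂_2: C_2 → C_1 acts by ∂[p,q,r] = [q,r] − [p,r] + [p,q]. For instance
  ∂[0,3,4] = [3,4] − [0,4] + [0,3],
  ∂[2,3,4] = [3,4] − [2,4] + [2,3].
This gives a 9×6 integer matrix of rank 5; reducing to Smith normal form yields diagonal entries (1,1,1,1,1).

From H_k ≅ ker(∂_k) / im(∂_{k+1}) we obtain:

  H_0: rank C_0 − rank ∂_1 = 5 − 4 = 1, and the invariant factors of ∂_1 are all 1, so H_0 = Z.
  H_1: rank ker ∂_1 − rank ∂_2 = (9 − 4) − 5 = 0, and the invariant factors of ∂_2 are all 1, so H_1 = 0.
  H_2: rank ker ∂_2 − rank ∂_3 = (6 − 5) − 0 = 1, and there is no ∂_3, so H_2 = Z.

(K is a triangulation of the 2-sphere S^2.)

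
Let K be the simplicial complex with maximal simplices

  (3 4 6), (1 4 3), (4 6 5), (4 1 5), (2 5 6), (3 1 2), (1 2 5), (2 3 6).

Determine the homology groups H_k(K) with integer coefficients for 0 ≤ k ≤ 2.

We work with the vertex ordering 1 < 2 < 3 < 4 < 5 < 6. The simplices of K, each written with vertices in increasing order, are:

  0-simplices (6): [1], [2], [3], [4], [5], [6]
  1-simplices (12): [1,2], [1,3], [1,4], [1,5], [2,3], [2,5], [2,6], [3,4], [3,6], [4,5], [4,6], [5,6]
  2-simplices (8): [1,2,3], [1,2,5], [1,3,4], [1,4,5], [2,3,6], [2,5,6], [3,4,6], [4,5,6]

Hence C_0 ≅ Z^6, C_1 ≅ Z^12, C_2 ≅ Z^8.

The boundary map ∂_1: C_1 → C_0 is given by ∂[p,q] = [q] − [p]. For instance
  ∂[2,3] = [3] − [2].
The 6×12 boundary matrix has rank 5 and Smith normal form diag(1,1,1,1,1).

The boundary map ∂_2: C_2 → C_1 maps a triangle to the signed sum of its edges. For instance
  ∂[1,2,3] = [2,3] − [1,3] + [1,2],
  ∂[3,4,6] = [4,6] − [3,6] + [3,4].
This gives a 12×8 integer matrix of rank 7; reducing to Smith normal form yields diagonal entries (1,1,1,1,1,1,1).

Now H_k = ker ∂_k / im ∂_{k+1}, so:

  H_0: rank C_0 − rank ∂_1 = 6 − 5 = 1, and the invariant factors of ∂_1 are all 1, so H_0 ≅ Z.
  H_1: rank ker ∂_1 − rank ∂_2 = (12 − 5) − 7 = 0, and the invariant factors of ∂_2 are all 1, so H_1 ≅ 0.
  H_2: rank ker ∂_2 − rank ∂_3 = (8 − 7) − 0 = 1, and there is no ∂_3, so H_2 ≅ Z.

As a check, the Euler characteristic is 6 − 12 + 8 = 2, which agrees with 1 − 0 + 1 = 2.
(K is a triangulation of the 2-sphere S^2.)

H_0 ≅ Z,  H_1 = 0,  H_2 ≅ Z.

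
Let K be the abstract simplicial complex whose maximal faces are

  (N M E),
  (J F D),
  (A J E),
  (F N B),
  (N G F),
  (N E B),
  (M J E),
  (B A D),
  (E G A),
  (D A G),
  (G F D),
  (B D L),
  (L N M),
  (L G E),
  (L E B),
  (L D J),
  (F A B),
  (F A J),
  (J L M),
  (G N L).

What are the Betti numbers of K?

b_0 = 1, b_1 = 1, b_2 = 0.

K has 10 vertices, 30 edges, 20 triangles.
rank ∂_0 = 0, rank ∂_1 = 9 ⇒ b_0 = 10 − 0 − 9 = 1; all invariant factors of ∂_1 are 1 so no torsion. So H_0 ≅ Z.
rank ∂_1 = 9, rank ∂_2 = 20 ⇒ b_1 = 30 − 9 − 20 = 1; ∂_2 has invariant factor(s) [2] giving torsion. So H_1 ≅ Z × Z/2.
rank ∂_2 = 20, rank ∂_3 = 0 ⇒ b_2 = 20 − 20 − 0 = 0. So H_2 ≅ 0.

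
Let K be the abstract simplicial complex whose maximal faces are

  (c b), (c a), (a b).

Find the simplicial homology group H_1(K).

H_1 = Z.

Fix the vertex order a < b < c and write every simplex with vertices in increasing order. Then dim K = 1 and the simplices of K are:

  0-simplices (3): a, b, c
  1-simplices (3): ab, ac, bc

Hence C_0 ≅ Z^3, C_1 ≅ Z^3.

Boundary ∂_1: C_1 → C_0 is given by ∂[p,q] = [q] − [p]. For instance
  ∂bc = c − b.
As a 3×3 matrix over Z this has rank 2, with invariant factors (1,1).

Reading off H_k = ker ∂_k / im ∂_{k+1}:

  H_1: rank ker ∂_1 − rank ∂_2 = (3 − 2) − 0 = 1, and there is no ∂_2, so H_1 = Z.

(K is a triangulation of the circle S^1.)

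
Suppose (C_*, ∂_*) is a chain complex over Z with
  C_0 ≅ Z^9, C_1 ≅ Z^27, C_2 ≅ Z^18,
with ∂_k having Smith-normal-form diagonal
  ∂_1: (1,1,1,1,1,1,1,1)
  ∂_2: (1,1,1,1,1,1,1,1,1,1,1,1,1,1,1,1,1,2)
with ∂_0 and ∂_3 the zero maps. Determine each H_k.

H_0: b_0 = 9 − 0 − 8 = 1; torsion from ∂_1 factors > 1: none. So H_0 = Z.
H_1: b_1 = 27 − 8 − 18 = 1; torsion from ∂_2 factors > 1: [2]. So H_1 = Z ⊕ Z/2.
H_2: b_2 = 18 − 18 − 0 = 0; torsion from ∂_3 factors > 1: none. So H_2 = 0.

H_0 = Z,  H_1 = Z ⊕ Z/2,  H_2 = 0.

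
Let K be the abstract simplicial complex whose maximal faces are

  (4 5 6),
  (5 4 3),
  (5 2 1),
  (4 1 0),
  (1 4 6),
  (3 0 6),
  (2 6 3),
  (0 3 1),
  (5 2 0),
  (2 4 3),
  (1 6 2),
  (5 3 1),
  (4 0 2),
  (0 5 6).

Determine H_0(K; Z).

Fix the vertex order 0 < 1 < 2 < 3 < 4 < 5 < 6 and write every simplex with vertices in increasing order. Then dim K = 2 and the simplices of K are:

  0-simplices (7): [0], [1], [2], [3], [4], [5], [6]
  1-simplices (21): [0,1], [0,2], [0,3], [0,4], [0,5], [0,6], [1,2], [1,3], [1,4], [1,5], [1,6], [2,3], [2,4], [2,5], [2,6], [3,4], [3,5], [3,6], [4,5], [4,6], [5,6]
  2-simplices (14): [0,1,3], [0,1,4], [0,2,4], [0,2,5], [0,3,6], [0,5,6], [1,2,5], [1,2,6], [1,3,5], [1,4,6], [2,3,4], [2,3,6], [3,4,5], [4,5,6]

giving chain groups C_0 ≅ Z^7, C_1 ≅ Z^21, C_2 ≅ Z^14.

The boundary map ∂_1: C_1 → C_0 sends each edge [p,q] (with p < q) to q − p. For instance
  ∂[5,6] = [6] − [5].
The resulting 7×21 matrix has rank 6, and its Smith normal form has invariant factors (1,1,1,1,1,1).

Boundary ∂_2: C_2 → C_1 maps a triangle to the signed sum of its edges. For instance
  ∂[0,1,4] = [1,4] − [0,4] + [0,1],
  ∂[0,3,6] = [3,6] − [0,6] + [0,3].
This gives a 21×14 integer matrix of rank 13; reducing to Smith normal form yields diagonal entries (1,1,1,1,1,1,1,1,1,1,1,1,1).

Computing H_k = (kernel of ∂_k) / (image of ∂_{k+1}):

  H_0: rank C_0 − rank ∂_1 = 7 − 6 = 1, and the invariant factors of ∂_1 are all 1, so H_0 = Z.

(K is a triangulation of the torus T^2.)

H_0 = Z.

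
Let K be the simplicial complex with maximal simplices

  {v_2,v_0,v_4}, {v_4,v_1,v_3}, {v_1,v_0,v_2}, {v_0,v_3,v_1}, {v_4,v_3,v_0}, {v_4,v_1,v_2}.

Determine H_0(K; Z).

Fix the vertex order v_0 < v_1 < v_2 < v_3 < v_4 and write every simplex with vertices in increasing order. Then dim K = 2 and the simplices of K are:

  0-simplices (5): [v_0], [v_1], [v_2], [v_3], [v_4]
  1-simplices (9): [v_0,v_1], [v_0,v_2], [v_0,v_3], [v_0,v_4], [v_1,v_2], [v_1,v_3], [v_1,v_4], [v_2,v_4], [v_3,v_4]
  2-simplices (6): [v_0,v_1,v_2], [v_0,v_1,v_3], [v_0,v_2,v_4], [v_0,v_3,v_4], [v_1,v_2,v_4], [v_1,v_3,v_4]

Hence C_0 ≅ Z^5, C_1 ≅ Z^9, C_2 ≅ Z^6.

Boundary ∂_1: C_1 → C_0 is given by ∂[p,q] = [q] − [p]. For instance
  ∂[v_1,v_4] = [v_4] − [v_1].
This gives a 5×9 integer matrix of rank 4; reducing to Smith normal form yields diagonal entries (1,1,1,1).

The boundary map ∂_2: C_2 → C_1 acts by ∂[p,q,r] = [q,r] − [p,r] + [p,q]. For instance
  ∂[v_1,v_3,v_4] = [v_3,v_4] − [v_1,v_4] + [v_1,v_3],
  ∂[v_0,v_3,v_4] = [v_3,v_4] − [v_0,v_4] + [v_0,v_3].
The resulting 9×6 matrix has rank 5, and its Smith normal form has invariant factors (1,1,1,1,1).

Reading off H_k = ker ∂_k / im ∂_{k+1}:

  H_0: rank C_0 − rank ∂_1 = 5 − 4 = 1, and the invariant factors of ∂_1 are all 1, so H_0 = Z.

H_0 = Z.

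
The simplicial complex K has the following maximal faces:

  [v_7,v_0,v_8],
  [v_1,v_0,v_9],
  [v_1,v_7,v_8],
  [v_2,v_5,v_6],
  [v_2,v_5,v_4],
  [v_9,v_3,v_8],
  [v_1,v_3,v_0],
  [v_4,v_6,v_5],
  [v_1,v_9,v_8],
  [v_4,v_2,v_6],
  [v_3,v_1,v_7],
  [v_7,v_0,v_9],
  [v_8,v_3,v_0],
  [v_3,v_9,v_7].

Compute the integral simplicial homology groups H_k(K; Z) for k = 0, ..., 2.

H_0 = Z^2,  H_1 = Z/2,  H_2 = Z.

Order the vertices as v_0 < v_1 < v_2 < v_3 < v_4 < v_5 < v_6 < v_7 < v_8 < v_9. Listing each simplex with vertices in this order, K has dimension 2 with simplices:

  0-simplices (10): [v_0], [v_1], [v_2], [v_3], [v_4], [v_5], [v_6], [v_7], [v_8], [v_9]
  1-simplices (21): (21 of them)
  2-simplices (14): (14 of them)

Hence C_0 ≅ Z^10, C_1 ≅ Z^21, C_2 ≅ Z^14.

Boundary ∂_1: C_1 → C_0 is given by ∂[p,q] = [q] − [p].
The resulting 10×21 matrix has rank 8, and its Smith normal form has invariant factors (1,1,1,1,1,1,1,1).

Boundary ∂_2: C_2 → C_1 acts by ∂[p,q,r] = [q,r] − [p,r] + [p,q]. For instance
  ∂[v_2,v_4,v_5] = [v_4,v_5] − [v_2,v_5] + [v_2,v_4],
  ∂[v_0,v_7,v_9] = [v_7,v_9] − [v_0,v_9] + [v_0,v_7].
As a 21×14 matrix over Z this has rank 13, with invariant factors (1,1,1,1,1,1,1,1,1,1,1,1,2).

Reading off H_k = ker ∂_k / im ∂_{k+1}:

  H_0: rank C_0 − rank ∂_1 = 10 − 8 = 2, and the invariant factors of ∂_1 are all 1, so H_0 ≅ Z^2.
  H_1: rank ker ∂_1 − rank ∂_2 = (21 − 8) − 13 = 0, and ∂_2 has invariant factor 2 > 1, so H_1 ≅ Z/2.
  H_2: rank ker ∂_2 − rank ∂_3 = (14 − 13) − 0 = 1, and there is no ∂_3, so H_2 ≅ Z.

(K is a triangulation of the disjoint union of the 2-sphere S^2 and the real projective plane RP^2.)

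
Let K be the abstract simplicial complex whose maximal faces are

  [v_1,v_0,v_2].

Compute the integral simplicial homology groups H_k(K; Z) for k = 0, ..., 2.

H_0 = Z,  H_1 = 0,  H_2 = 0.

Order the vertices as v_0 < v_1 < v_2. Listing each simplex with vertices in this order, K has dimension 2 with simplices:

  0-simplices (3): [v_0], [v_1], [v_2]
  1-simplices (3): [v_0,v_1], [v_0,v_2], [v_1,v_2]
  2-simplices (1): [v_0,v_1,v_2]

so the chain groups are C_0 ≅ Z^3, C_1 ≅ Z^3, C_2 ≅ Z^1.

Boundary ∂_1: C_1 → C_0 sends each edge [p,q] (with p < q) to q − p. For instance
  ∂[v_0,v_2] = [v_2] − [v_0].
The resulting 3×3 matrix has rank 2, and its Smith normal form has invariant factors (1,1).

The boundary map ∂_2: C_2 → C_1 acts by ∂[p,q,r] = [q,r] − [p,r] + [p,q]. For instance
  ∂[v_0,v_1,v_2] = [v_1,v_2] − [v_0,v_2] + [v_0,v_1].
The 3×1 boundary matrix has rank 1 and Smith normal form diag(1).

From H_k ≅ ker(∂_k) / im(∂_{k+1}) we obtain:

  H_0: rank C_0 − rank ∂_1 = 3 − 2 = 1, and the invariant factors of ∂_1 are all 1, so H_0 ≅ Z.
  H_1: rank ker ∂_1 − rank ∂_2 = (3 − 2) − 1 = 0, and the invariant factors of ∂_2 are all 1, so H_1 ≅ 0.
  H_2: rank ker ∂_2 − rank ∂_3 = (1 − 1) − 0 = 0, and there is no ∂_3, so H_2 ≅ 0.

As a check, the Euler characteristic is 3 − 3 + 1 = 1, which agrees with 1 − 0 + 0 = 1.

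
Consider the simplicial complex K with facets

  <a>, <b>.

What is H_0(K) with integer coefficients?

H_0 ≅ Z^2.

Fix the vertex order a < b and write every simplex with vertices in increasing order. Then dim K = 0 and the simplices of K are:

  0-simplices (2): a, b

Hence C_0 ≅ Z^2.

Now H_k = ker ∂_k / im ∂_{k+1}, so:

  H_0: rank C_0 − rank ∂_1 = 2 − 0 = 2, and there is no ∂_1, so H_0 = Z^2.

(K is a triangulation of a set of 2 points.)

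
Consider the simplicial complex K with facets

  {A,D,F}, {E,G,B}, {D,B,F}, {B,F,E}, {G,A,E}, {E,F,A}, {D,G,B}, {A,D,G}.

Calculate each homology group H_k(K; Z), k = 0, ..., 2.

We work with the vertex ordering A < B < D < E < F < G. The simplices of K, each written with vertices in increasing order, are:

  0-simplices (6): A, B, D, E, F, G
  1-simplices (12): AD, AE, AF, AG, BD, BE, BF, BG, DF, DG, EF, EG
  2-simplices (8): ADF, ADG, AEF, AEG, BDF, BDG, BEF, BEG

so the chain groups are C_0 ≅ Z^6, C_1 ≅ Z^12, C_2 ≅ Z^8.

The boundary map ∂_1: C_1 → C_0 is given by ∂[p,q] = [q] − [p]. For instance
  ∂DG = G − D.
The 6×12 boundary matrix has rank 5 and Smith normal form diag(1,1,1,1,1).

∂_2: C_2 → C_1 acts by ∂[p,q,r] = [q,r] − [p,r] + [p,q]. For instance
  ∂BDG = DG − BG + BD,
  ∂BEG = EG − BG + BE.
The 12×8 boundary matrix has rank 7 and Smith normal form diag(1,1,1,1,1,1,1).

Reading off H_k = ker ∂_k / im ∂_{k+1}:

  H_0: rank C_0 − rank ∂_1 = 6 − 5 = 1, and the invariant factors of ∂_1 are all 1, so H_0 = Z.
  H_1: rank ker ∂_1 − rank ∂_2 = (12 − 5) − 7 = 0, and the invariant factors of ∂_2 are all 1, so H_1 = 0.
  H_2: rank ker ∂_2 − rank ∂_3 = (8 − 7) − 0 = 1, and there is no ∂_3, so H_2 = Z.

H_0 = Z,  H_1 = 0,  H_2 = Z.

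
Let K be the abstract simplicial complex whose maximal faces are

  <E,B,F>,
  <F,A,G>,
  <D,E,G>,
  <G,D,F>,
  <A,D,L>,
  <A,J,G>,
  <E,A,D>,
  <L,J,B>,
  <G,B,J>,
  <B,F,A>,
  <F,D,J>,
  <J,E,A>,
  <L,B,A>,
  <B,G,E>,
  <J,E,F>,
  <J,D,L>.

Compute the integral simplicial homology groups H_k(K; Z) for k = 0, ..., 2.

Fix the vertex order A < B < D < E < F < G < J < L and write every simplex with vertices in increasing order. Then dim K = 2 and the simplices of K are:

  0-simplices (8): A, B, D, E, F, G, J, L
  1-simplices (24): AB, AD, AE, AF, AG, AJ, AL, BE, BF, BG, BJ, BL, DE, DF, DG, DJ, DL, EF, EG, EJ, FG, FJ, GJ, JL
  2-simplices (16): ABF, ABL, ADE, ADL, AEJ, AFG, AGJ, BEF, BEG, BGJ, BJL, DEG, DFG, DFJ, DJL, EFJ

Hence C_0 ≅ Z^8, C_1 ≅ Z^24, C_2 ≅ Z^16.

∂_1: C_1 → C_0 sends each edge [p,q] (with p < q) to q − p.
As a 8×24 matrix over Z this has rank 7, with invariant factors (1,1,1,1,1,1,1).

∂_2: C_2 → C_1 sends each 2-simplex [p,q,r] to [q,r] − [p,r] + [p,q]. For instance
  ∂ABF = BF − AF + AB,
  ∂EFJ = FJ − EJ + EF.
As a 24×16 matrix over Z this has rank 15, with invariant factors (1,1,1,1,1,1,1,1,1,1,1,1,1,1,1).

Reading off H_k = ker ∂_k / im ∂_{k+1}:

  H_0: rank C_0 − rank ∂_1 = 8 − 7 = 1, and the invariant factors of ∂_1 are all 1, so H_0 ≅ Z.
  H_1: rank ker ∂_1 − rank ∂_2 = (24 − 7) − 15 = 2, and the invariant factors of ∂_2 are all 1, so H_1 ≅ Z^2.
  H_2: rank ker ∂_2 − rank ∂_3 = (16 − 15) − 0 = 1, and there is no ∂_3, so H_2 ≅ Z.

As a check, the Euler characteristic is 8 − 24 + 16 = 0, which agrees with 1 − 2 + 1 = 0.
(K is a triangulation of the torus T^2.)

H_0 ≅ Z,  H_1 ≅ Z^2,  H_2 ≅ Z.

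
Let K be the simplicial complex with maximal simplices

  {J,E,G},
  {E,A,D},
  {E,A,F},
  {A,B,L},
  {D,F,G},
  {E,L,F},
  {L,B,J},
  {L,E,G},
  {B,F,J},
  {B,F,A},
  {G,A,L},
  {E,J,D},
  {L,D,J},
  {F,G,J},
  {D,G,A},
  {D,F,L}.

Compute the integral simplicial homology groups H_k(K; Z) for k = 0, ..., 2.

H_0 = Z,  H_1 = Z^2,  H_2 = Z.

We work with the vertex ordering A < B < D < E < F < G < J < L. The simplices of K, each written with vertices in increasing order, are:

  0-simplices (8): A, B, D, E, F, G, J, L
  1-simplices (24): AB, AD, AE, AF, AG, AL, BF, BJ, BL, DE, DF, DG, DJ, DL, EF, EG, EJ, EL, FG, FJ, FL, GJ, GL, JL
  2-simplices (16): ABF, ABL, ADE, ADG, AEF, AGL, BFJ, BJL, DEJ, DFG, DFL, DJL, EFL, EGJ, EGL, FGJ

so the chain groups are C_0 ≅ Z^8, C_1 ≅ Z^24, C_2 ≅ Z^16.

∂_1: C_1 → C_0 maps an edge to its endpoints' difference, ∂[p,q] = q − p. For instance
  ∂EJ = J − E.
As a 8×24 matrix over Z this has rank 7, with invariant factors (1,1,1,1,1,1,1).

The boundary map ∂_2: C_2 → C_1 sends each 2-simplex [p,q,r] to [q,r] − [p,r] + [p,q]. For instance
  ∂ADG = DG − AG + AD,
  ∂ADE = DE − AE + AD.
As a 24×16 matrix over Z this has rank 15, with invariant factors (1,1,1,1,1,1,1,1,1,1,1,1,1,1,1).

Now H_k = ker ∂_k / im ∂_{k+1}, so:

  H_0: rank C_0 − rank ∂_1 = 8 − 7 = 1, and the invariant factors of ∂_1 are all 1, so H_0 ≅ Z.
  H_1: rank ker ∂_1 − rank ∂_2 = (24 − 7) − 15 = 2, and the invariant factors of ∂_2 are all 1, so H_1 ≅ Z^2.
  H_2: rank ker ∂_2 − rank ∂_3 = (16 − 15) − 0 = 1, and there is no ∂_3, so H_2 ≅ Z.

(K is a triangulation of the torus T^2.)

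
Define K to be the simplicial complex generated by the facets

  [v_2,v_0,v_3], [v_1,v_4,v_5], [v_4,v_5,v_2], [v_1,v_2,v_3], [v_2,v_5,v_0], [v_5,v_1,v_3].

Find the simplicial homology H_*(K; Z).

H_0 = Z,  H_1 = Z,  H_2 = 0.

Take the total order v_0 < v_1 < v_2 < v_3 < v_4 < v_5 on the vertex set. Then K (dimension 2) consists of the simplices:

  0-simplices (6): [v_0], [v_1], [v_2], [v_3], [v_4], [v_5]
  1-simplices (12): [v_0,v_2], [v_0,v_3], [v_0,v_5], [v_1,v_2], [v_1,v_3], [v_1,v_4], [v_1,v_5], [v_2,v_3], [v_2,v_4], [v_2,v_5], [v_3,v_5], [v_4,v_5]
  2-simplices (6): [v_0,v_2,v_3], [v_0,v_2,v_5], [v_1,v_2,v_3], [v_1,v_3,v_5], [v_1,v_4,v_5], [v_2,v_4,v_5]

giving chain groups C_0 ≅ Z^6, C_1 ≅ Z^12, C_2 ≅ Z^6.

∂_1: C_1 → C_0 maps an edge to its endpoints' difference, ∂[p,q] = q − p.
The 6×12 boundary matrix has rank 5 and Smith normal form diag(1,1,1,1,1).

The boundary map ∂_2: C_2 → C_1 maps a triangle to the signed sum of its edges. For instance
  ∂[v_1,v_4,v_5] = [v_4,v_5] − [v_1,v_5] + [v_1,v_4],
  ∂[v_1,v_2,v_3] = [v_2,v_3] − [v_1,v_3] + [v_1,v_2].
The 12×6 boundary matrix has rank 6 and Smith normal form diag(1,1,1,1,1,1).

Computing H_k = (kernel of ∂_k) / (image of ∂_{k+1}):

  H_0: rank C_0 − rank ∂_1 = 6 − 5 = 1, and the invariant factors of ∂_1 are all 1, so H_0 = Z.
  H_1: rank ker ∂_1 − rank ∂_2 = (12 − 5) − 6 = 1, and the invariant factors of ∂_2 are all 1, so H_1 = Z.
  H_2: rank ker ∂_2 − rank ∂_3 = (6 − 6) − 0 = 0, and there is no ∂_3, so H_2 = 0.

As a check, the Euler characteristic is 6 − 12 + 6 = 0, which agrees with 1 − 1 + 0 = 0.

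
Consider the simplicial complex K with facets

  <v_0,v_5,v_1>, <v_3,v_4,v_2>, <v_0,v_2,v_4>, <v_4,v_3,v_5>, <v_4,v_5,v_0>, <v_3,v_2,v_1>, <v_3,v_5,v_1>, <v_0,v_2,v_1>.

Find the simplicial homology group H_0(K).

Order the vertices as v_0 < v_1 < v_2 < v_3 < v_4 < v_5. Listing each simplex with vertices in this order, K has dimension 2 with simplices:

  0-simplices (6): [v_0], [v_1], [v_2], [v_3], [v_4], [v_5]
  1-simplices (12): [v_0,v_1], [v_0,v_2], [v_0,v_4], [v_0,v_5], [v_1,v_2], [v_1,v_3], [v_1,v_5], [v_2,v_3], [v_2,v_4], [v_3,v_4], [v_3,v_5], [v_4,v_5]
  2-simplices (8): [v_0,v_1,v_2], [v_0,v_1,v_5], [v_0,v_2,v_4], [v_0,v_4,v_5], [v_1,v_2,v_3], [v_1,v_3,v_5], [v_2,v_3,v_4], [v_3,v_4,v_5]

giving chain groups C_0 ≅ Z^6, C_1 ≅ Z^12, C_2 ≅ Z^8.

∂_1: C_1 → C_0 is given by ∂[p,q] = [q] − [p].
The resulting 6×12 matrix has rank 5, and its Smith normal form has invariant factors (1,1,1,1,1).

Boundary ∂_2: C_2 → C_1 acts by ∂[p,q,r] = [q,r] − [p,r] + [p,q]. For instance
  ∂[v_1,v_3,v_5] = [v_3,v_5] − [v_1,v_5] + [v_1,v_3],
  ∂[v_0,v_1,v_5] = [v_1,v_5] − [v_0,v_5] + [v_0,v_1].
The 12×8 boundary matrix has rank 7 and Smith normal form diag(1,1,1,1,1,1,1).

Now H_k = ker ∂_k / im ∂_{k+1}, so:

  H_0: rank C_0 − rank ∂_1 = 6 − 5 = 1, and the invariant factors of ∂_1 are all 1, so H_0 = Z.

(K is a triangulation of the 2-sphere S^2.)

H_0 ≅ Z.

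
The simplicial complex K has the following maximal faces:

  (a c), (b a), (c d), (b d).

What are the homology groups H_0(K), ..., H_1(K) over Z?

H_0 = Z,  H_1 = Z.

K has 4 vertices, 4 edges.
rank ∂_0 = 0, rank ∂_1 = 3 ⇒ b_0 = 4 − 0 − 3 = 1; all invariant factors of ∂_1 are 1 so no torsion. So H_0 = Z.
rank ∂_1 = 3, rank ∂_2 = 0 ⇒ b_1 = 4 − 3 − 0 = 1. So H_1 = Z.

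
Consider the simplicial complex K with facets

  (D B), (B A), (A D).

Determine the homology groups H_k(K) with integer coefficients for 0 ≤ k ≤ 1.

H_0 ≅ Z,  H_1 ≅ Z.

Order the vertices as A < B < D. Listing each simplex with vertices in this order, K has dimension 1 with simplices:

  0-simplices (3): A, B, D
  1-simplices (3): AB, AD, BD

Hence C_0 ≅ Z^3, C_1 ≅ Z^3.

The boundary map ∂_1: C_1 → C_0 sends each edge [p,q] (with p < q) to q − p. For instance
  ∂AB = B − A.
The resulting 3×3 matrix has rank 2, and its Smith normal form has invariant factors (1,1).

Reading off H_k = ker ∂_k / im ∂_{k+1}:

  H_0: rank C_0 − rank ∂_1 = 3 − 2 = 1, and the invariant factors of ∂_1 are all 1, so H_0 ≅ Z.
  H_1: rank ker ∂_1 − rank ∂_2 = (3 − 2) − 0 = 1, and there is no ∂_2, so H_1 ≅ Z.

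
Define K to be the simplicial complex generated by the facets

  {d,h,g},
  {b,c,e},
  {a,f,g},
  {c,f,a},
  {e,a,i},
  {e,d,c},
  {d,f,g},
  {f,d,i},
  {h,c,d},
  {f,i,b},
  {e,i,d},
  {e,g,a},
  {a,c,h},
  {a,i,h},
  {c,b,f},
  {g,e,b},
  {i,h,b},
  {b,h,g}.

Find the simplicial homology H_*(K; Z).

H_0 ≅ Z,  H_1 ≅ Z^2,  H_2 ≅ Z.

We work with the vertex ordering a < b < c < d < e < f < g < h < i. The simplices of K, each written with vertices in increasing order, are:

  0-simplices (9): a, b, c, d, e, f, g, h, i
  1-simplices (27): ac, ae, af, ag, ah, ai, bc, be, bf, bg, bh, bi, cd, ce, cf, ch, de, df, dg, dh, di, eg, ei, fg, fi, gh, hi
  2-simplices (18): acf, ach, aeg, aei, afg, ahi, bce, bcf, beg, bfi, bgh, bhi, cde, cdh, dei, dfg, dfi, dgh

giving chain groups C_0 ≅ Z^9, C_1 ≅ Z^27, C_2 ≅ Z^18.

The boundary map ∂_1: C_1 → C_0 maps an edge to its endpoints' difference, ∂[p,q] = q − p. For instance
  ∂di = i − d.
As a 9×27 matrix over Z this has rank 8, with invariant factors (1,1,1,1,1,1,1,1).

∂_2: C_2 → C_1 maps a triangle to the signed sum of its edges. For instance
  ∂bfi = fi − bi + bf,
  ∂aeg = eg − ag + ae.
The 27×18 boundary matrix has rank 17 and Smith normal form diag(1,1,1,1,1,1,1,1,1,1,1,1,1,1,1,1,1).

From H_k ≅ ker(∂_k) / im(∂_{k+1}) we obtain:

  H_0: rank C_0 − rank ∂_1 = 9 − 8 = 1, and the invariant factors of ∂_1 are all 1, so H_0 ≅ Z.
  H_1: rank ker ∂_1 − rank ∂_2 = (27 − 8) − 17 = 2, and the invariant factors of ∂_2 are all 1, so H_1 ≅ Z^2.
  H_2: rank ker ∂_2 − rank ∂_3 = (18 − 17) − 0 = 1, and there is no ∂_3, so H_2 ≅ Z.

As a check, the Euler characteristic is 9 − 27 + 18 = 0, which agrees with 1 − 2 + 1 = 0.
(K is a triangulation of the torus T^2.)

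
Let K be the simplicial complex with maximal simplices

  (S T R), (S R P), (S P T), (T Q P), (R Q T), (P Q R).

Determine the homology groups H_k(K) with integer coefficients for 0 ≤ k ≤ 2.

H_0 ≅ Z,  H_1 = 0,  H_2 ≅ Z.

K has 5 vertices, 9 edges, 6 triangles.
rank ∂_0 = 0, rank ∂_1 = 4 ⇒ b_0 = 5 − 0 − 4 = 1; all invariant factors of ∂_1 are 1 so no torsion. So H_0 ≅ Z.
rank ∂_1 = 4, rank ∂_2 = 5 ⇒ b_1 = 9 − 4 − 5 = 0; all invariant factors of ∂_2 are 1 so no torsion. So H_1 ≅ 0.
rank ∂_2 = 5, rank ∂_3 = 0 ⇒ b_2 = 6 − 5 − 0 = 1. So H_2 ≅ Z.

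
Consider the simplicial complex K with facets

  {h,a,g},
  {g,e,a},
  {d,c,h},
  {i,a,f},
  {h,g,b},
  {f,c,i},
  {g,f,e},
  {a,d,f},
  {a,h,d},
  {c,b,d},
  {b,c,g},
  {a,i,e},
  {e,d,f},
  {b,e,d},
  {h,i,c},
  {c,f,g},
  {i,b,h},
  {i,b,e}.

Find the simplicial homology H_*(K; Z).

H_0 ≅ Z,  H_1 ≅ Z ⊕ Z/2Z,  H_2 = 0.

K has 9 vertices, 27 edges, 18 triangles.
rank ∂_0 = 0, rank ∂_1 = 8 ⇒ b_0 = 9 − 0 − 8 = 1; all invariant factors of ∂_1 are 1 so no torsion. So H_0 = Z.
rank ∂_1 = 8, rank ∂_2 = 18 ⇒ b_1 = 27 − 8 − 18 = 1; ∂_2 has invariant factor(s) [2] giving torsion. So H_1 = Z ⊕ Z/2Z.
rank ∂_2 = 18, rank ∂_3 = 0 ⇒ b_2 = 18 − 18 − 0 = 0. So H_2 = 0.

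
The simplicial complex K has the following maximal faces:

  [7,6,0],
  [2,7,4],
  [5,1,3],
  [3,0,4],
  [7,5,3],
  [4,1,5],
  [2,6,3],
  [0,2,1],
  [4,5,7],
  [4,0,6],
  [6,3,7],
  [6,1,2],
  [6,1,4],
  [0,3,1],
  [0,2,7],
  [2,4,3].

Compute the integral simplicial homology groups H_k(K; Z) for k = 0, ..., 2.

H_0 = Z,  H_1 = Z^2,  H_2 = Z.

Fix the vertex order 0 < 1 < 2 < 3 < 4 < 5 < 6 < 7 and write every simplex with vertices in increasing order. Then dim K = 2 and the simplices of K are:

  0-simplices (8): [0], [1], [2], [3], [4], [5], [6], [7]
  1-simplices (24): (24 of them)
  2-simplices (16): [0,1,2], [0,1,3], [0,2,7], [0,3,4], [0,4,6], [0,6,7], [1,2,6], [1,3,5], [1,4,5], [1,4,6], [2,3,4], [2,3,6], [2,4,7], [3,5,7], [3,6,7], [4,5,7]

giving chain groups C_0 ≅ Z^8, C_1 ≅ Z^24, C_2 ≅ Z^16.

Boundary ∂_1: C_1 → C_0 is given by ∂[p,q] = [q] − [p].
As a 8×24 matrix over Z this has rank 7, with invariant factors (1,1,1,1,1,1,1).

∂_2: C_2 → C_1 acts by ∂[p,q,r] = [q,r] − [p,r] + [p,q]. For instance
  ∂[0,6,7] = [6,7] − [0,7] + [0,6],
  ∂[2,3,6] = [3,6] − [2,6] + [2,3].
This gives a 24×16 integer matrix of rank 15; reducing to Smith normal form yields diagonal entries (1,1,1,1,1,1,1,1,1,1,1,1,1,1,1).

Now H_k = ker ∂_k / im ∂_{k+1}, so:

  H_0: rank C_0 − rank ∂_1 = 8 − 7 = 1, and the invariant factors of ∂_1 are all 1, so H_0 ≅ Z.
  H_1: rank ker ∂_1 − rank ∂_2 = (24 − 7) − 15 = 2, and the invariant factors of ∂_2 are all 1, so H_1 ≅ Z^2.
  H_2: rank ker ∂_2 − rank ∂_3 = (16 − 15) − 0 = 1, and there is no ∂_3, so H_2 ≅ Z.

As a check, the Euler characteristic is 8 − 24 + 16 = 0, which agrees with 1 − 2 + 1 = 0.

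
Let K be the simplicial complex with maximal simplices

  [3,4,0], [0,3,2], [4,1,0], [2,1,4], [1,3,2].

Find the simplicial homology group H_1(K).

We work with the vertex ordering 0 < 1 < 2 < 3 < 4. The simplices of K, each written with vertices in increasing order, are:

  0-simplices (5): [0], [1], [2], [3], [4]
  1-simplices (10): [0,1], [0,2], [0,3], [0,4], [1,2], [1,3], [1,4], [2,3], [2,4], [3,4]
  2-simplices (5): [0,1,4], [0,2,3], [0,3,4], [1,2,3], [1,2,4]

Hence C_0 ≅ Z^5, C_1 ≅ Z^10, C_2 ≅ Z^5.

Boundary ∂_1: C_1 → C_0 maps an edge to its endpoints' difference, ∂[p,q] = q − p.
As a 5×10 matrix over Z this has rank 4, with invariant factors (1,1,1,1).

The boundary map ∂_2: C_2 → C_1 maps a triangle to the signed sum of its edges. For instance
  ∂[1,2,3] = [2,3] − [1,3] + [1,2],
  ∂[0,3,4] = [3,4] − [0,4] + [0,3].
The resulting 10×5 matrix has rank 5, and its Smith normal form has invariant factors (1,1,1,1,1).

Reading off H_k = ker ∂_k / im ∂_{k+1}:

  H_1: rank ker ∂_1 − rank ∂_2 = (10 − 4) − 5 = 1, and the invariant factors of ∂_2 are all 1, so H_1 ≅ Z.

H_1 = Z.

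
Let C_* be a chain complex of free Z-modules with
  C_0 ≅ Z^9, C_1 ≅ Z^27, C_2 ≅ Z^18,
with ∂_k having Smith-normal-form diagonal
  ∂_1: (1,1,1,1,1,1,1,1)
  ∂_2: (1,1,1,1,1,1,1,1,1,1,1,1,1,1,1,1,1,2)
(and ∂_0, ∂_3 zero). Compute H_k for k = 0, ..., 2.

H_0: b_0 = 9 − 0 − 8 = 1; torsion from ∂_1 factors > 1: none. So H_0 ≅ Z.
H_1: b_1 = 27 − 8 − 18 = 1; torsion from ∂_2 factors > 1: [2]. So H_1 ≅ Z ⊕ Z/2.
H_2: b_2 = 18 − 18 − 0 = 0; torsion from ∂_3 factors > 1: none. So H_2 ≅ 0.

H_0 ≅ Z,  H_1 ≅ Z ⊕ Z/2,  H_2 = 0.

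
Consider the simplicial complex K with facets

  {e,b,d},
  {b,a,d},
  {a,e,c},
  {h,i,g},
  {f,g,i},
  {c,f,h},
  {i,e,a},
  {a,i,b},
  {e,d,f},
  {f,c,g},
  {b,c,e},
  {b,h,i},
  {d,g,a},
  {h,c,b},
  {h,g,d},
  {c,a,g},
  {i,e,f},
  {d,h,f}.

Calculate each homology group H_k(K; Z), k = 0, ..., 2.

We work with the vertex ordering a < b < c < d < e < f < g < h < i. The simplices of K, each written with vertices in increasing order, are:

  0-simplices (9): a, b, c, d, e, f, g, h, i
  1-simplices (27): ab, ac, ad, ae, ag, ai, bc, bd, be, bh, bi, ce, cf, cg, ch, de, df, dg, dh, ef, ei, fg, fh, fi, gh, gi, hi
  2-simplices (18): abd, abi, ace, acg, adg, aei, bce, bch, bde, bhi, cfg, cfh, def, dfh, dgh, efi, fgi, ghi

so the chain groups are C_0 ≅ Z^9, C_1 ≅ Z^27, C_2 ≅ Z^18.

Boundary ∂_1: C_1 → C_0 is given by ∂[p,q] = [q] − [p]. For instance
  ∂bd = d − b.
The resulting 9×27 matrix has rank 8, and its Smith normal form has invariant factors (1,1,1,1,1,1,1,1).

Boundary ∂_2: C_2 → C_1 acts by ∂[p,q,r] = [q,r] − [p,r] + [p,q]. For instance
  ∂aei = ei − ai + ae,
  ∂abi = bi − ai + ab.
As a 27×18 matrix over Z this has rank 18, with invariant factors (1,1,1,1,1,1,1,1,1,1,1,1,1,1,1,1,1,2).

Now H_k = ker ∂_k / im ∂_{k+1}, so:

  H_0: rank C_0 − rank ∂_1 = 9 − 8 = 1, and the invariant factors of ∂_1 are all 1, so H_0 ≅ Z.
  H_1: rank ker ∂_1 − rank ∂_2 = (27 − 8) − 18 = 1, and ∂_2 has invariant factor 2 > 1, so H_1 ≅ Z × Z/2.
  H_2: rank ker ∂_2 − rank ∂_3 = (18 − 18) − 0 = 0, and there is no ∂_3, so H_2 ≅ 0.

As a check, the Euler characteristic is 9 − 27 + 18 = 0, which agrees with 1 − 1 + 0 = 0.

H_0 ≅ Z,  H_1 ≅ Z × Z/2,  H_2 = 0.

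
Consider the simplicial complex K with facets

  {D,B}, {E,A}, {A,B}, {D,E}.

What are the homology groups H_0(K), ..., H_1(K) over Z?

H_0 = Z,  H_1 = Z.

We work with the vertex ordering A < B < D < E. The simplices of K, each written with vertices in increasing order, are:

  0-simplices (4): A, B, D, E
  1-simplices (4): AB, AE, BD, DE

giving chain groups C_0 ≅ Z^4, C_1 ≅ Z^4.

∂_1: C_1 → C_0 sends each edge [p,q] (with p < q) to q − p.
The resulting 4×4 matrix has rank 3, and its Smith normal form has invariant factors (1,1,1).

From H_k ≅ ker(∂_k) / im(∂_{k+1}) we obtain:

  H_0: rank C_0 − rank ∂_1 = 4 − 3 = 1, and the invariant factors of ∂_1 are all 1, so H_0 = Z.
  H_1: rank ker ∂_1 − rank ∂_2 = (4 − 3) − 0 = 1, and there is no ∂_2, so H_1 = Z.

As a check, the Euler characteristic is 4 − 4 = 0, which agrees with 1 − 1 = 0.
(K is a triangulation of the circle S^1.)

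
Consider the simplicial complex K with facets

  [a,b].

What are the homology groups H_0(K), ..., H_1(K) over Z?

K has 2 vertices, 1 edge.
rank ∂_0 = 0, rank ∂_1 = 1 ⇒ b_0 = 2 − 0 − 1 = 1; all invariant factors of ∂_1 are 1 so no torsion. So H_0 ≅ Z.
rank ∂_1 = 1, rank ∂_2 = 0 ⇒ b_1 = 1 − 1 − 0 = 0. So H_1 ≅ 0.

H_0 = Z,  H_1 = 0.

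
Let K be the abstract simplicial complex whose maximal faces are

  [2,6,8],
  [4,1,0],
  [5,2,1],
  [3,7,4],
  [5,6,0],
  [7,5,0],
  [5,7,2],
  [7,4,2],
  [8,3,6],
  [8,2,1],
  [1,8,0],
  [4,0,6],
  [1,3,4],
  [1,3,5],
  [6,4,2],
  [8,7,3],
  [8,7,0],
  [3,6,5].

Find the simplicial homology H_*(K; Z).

Take the total order 0 < 1 < 2 < 3 < 4 < 5 < 6 < 7 < 8 on the vertex set. Then K (dimension 2) consists of the simplices:

  0-simplices (9): [0], [1], [2], [3], [4], [5], [6], [7], [8]
  1-simplices (27): (27 of them)
  2-simplices (18): [0,1,4], [0,1,8], [0,4,6], [0,5,6], [0,5,7], [0,7,8], [1,2,5], [1,2,8], [1,3,4], [1,3,5], [2,4,6], [2,4,7], [2,5,7], [2,6,8], [3,4,7], [3,5,6], [3,6,8], [3,7,8]

giving chain groups C_0 ≅ Z^9, C_1 ≅ Z^27, C_2 ≅ Z^18.

∂_1: C_1 → C_0 sends each edge [p,q] (with p < q) to q − p. For instance
  ∂[2,4] = [4] − [2].
The resulting 9×27 matrix has rank 8, and its Smith normal form has invariant factors (1,1,1,1,1,1,1,1).

The boundary map ∂_2: C_2 → C_1 maps a triangle to the signed sum of its edges. For instance
  ∂[1,3,4] = [3,4] − [1,4] + [1,3],
  ∂[1,3,5] = [3,5] − [1,5] + [1,3].
The 27×18 boundary matrix has rank 17 and Smith normal form diag(1,1,1,1,1,1,1,1,1,1,1,1,1,1,1,1,1).

Reading off H_k = ker ∂_k / im ∂_{k+1}:

  H_0: rank C_0 − rank ∂_1 = 9 − 8 = 1, and the invariant factors of ∂_1 are all 1, so H_0 ≅ Z.
  H_1: rank ker ∂_1 − rank ∂_2 = (27 − 8) − 17 = 2, and the invariant factors of ∂_2 are all 1, so H_1 ≅ Z^2.
  H_2: rank ker ∂_2 − rank ∂_3 = (18 − 17) − 0 = 1, and there is no ∂_3, so H_2 ≅ Z.

As a check, the Euler characteristic is 9 − 27 + 18 = 0, which agrees with 1 − 2 + 1 = 0.
(K is a triangulation of the torus T^2.)

H_0 ≅ Z,  H_1 ≅ Z^2,  H_2 ≅ Z.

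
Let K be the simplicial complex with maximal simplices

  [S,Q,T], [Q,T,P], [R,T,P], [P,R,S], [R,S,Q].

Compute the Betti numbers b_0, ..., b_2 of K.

b_0 = 1, b_1 = 1, b_2 = 0.

Order the vertices as P < Q < R < S < T. Listing each simplex with vertices in this order, K has dimension 2 with simplices:

  0-simplices (5): P, Q, R, S, T
  1-simplices (10): PQ, PR, PS, PT, QR, QS, QT, RS, RT, ST
  2-simplices (5): PQT, PRS, PRT, QRS, QST

Hence C_0 ≅ Z^5, C_1 ≅ Z^10, C_2 ≅ Z^5.

Boundary ∂_1: C_1 → C_0 maps an edge to its endpoints' difference, ∂[p,q] = q − p.
The 5×10 boundary matrix has rank 4 and Smith normal form diag(1,1,1,1).

Boundary ∂_2: C_2 → C_1 sends each 2-simplex [p,q,r] to [q,r] − [p,r] + [p,q]. For instance
  ∂PRT = RT − PT + PR,
  ∂PRS = RS − PS + PR.
As a 10×5 matrix over Z this has rank 5, with invariant factors (1,1,1,1,1).

Now H_k = ker ∂_k / im ∂_{k+1}, so:

  H_0: rank C_0 − rank ∂_1 = 5 − 4 = 1, and the invariant factors of ∂_1 are all 1, so H_0 = Z.
  H_1: rank ker ∂_1 − rank ∂_2 = (10 − 4) − 5 = 1, and the invariant factors of ∂_2 are all 1, so H_1 = Z.
  H_2: rank ker ∂_2 − rank ∂_3 = (5 − 5) − 0 = 0, and there is no ∂_3, so H_2 = 0.

As a check, the Euler characteristic is 5 − 10 + 5 = 0, which agrees with 1 − 1 + 0 = 0.

Hence the Betti numbers are b_0 = 1, b_1 = 1, b_2 = 0.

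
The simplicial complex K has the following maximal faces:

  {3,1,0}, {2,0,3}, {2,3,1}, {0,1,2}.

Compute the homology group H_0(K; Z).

H_0 ≅ Z.

K has 4 vertices, 6 edges, 4 triangles.
rank ∂_0 = 0, rank ∂_1 = 3 ⇒ b_0 = 4 − 0 − 3 = 1; all invariant factors of ∂_1 are 1 so no torsion. So H_0 = Z.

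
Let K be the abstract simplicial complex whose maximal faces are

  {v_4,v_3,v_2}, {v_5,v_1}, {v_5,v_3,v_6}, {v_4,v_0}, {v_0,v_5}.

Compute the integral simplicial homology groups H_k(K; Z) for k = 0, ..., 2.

H_0 ≅ Z,  H_1 ≅ Z,  H_2 = 0.

Order the vertices as v_0 < v_1 < v_2 < v_3 < v_4 < v_5 < v_6. Listing each simplex with vertices in this order, K has dimension 2 with simplices:

  0-simplices (7): [v_0], [v_1], [v_2], [v_3], [v_4], [v_5], [v_6]
  1-simplices (9): [v_0,v_4], [v_0,v_5], [v_1,v_5], [v_2,v_3], [v_2,v_4], [v_3,v_4], [v_3,v_5], [v_3,v_6], [v_5,v_6]
  2-simplices (2): [v_2,v_3,v_4], [v_3,v_5,v_6]

giving chain groups C_0 ≅ Z^7, C_1 ≅ Z^9, C_2 ≅ Z^2.

∂_1: C_1 → C_0 maps an edge to its endpoints' difference, ∂[p,q] = q − p.
The 7×9 boundary matrix has rank 6 and Smith normal form diag(1,1,1,1,1,1).

The boundary map ∂_2: C_2 → C_1 acts by ∂[p,q,r] = [q,r] − [p,r] + [p,q]. For instance
  ∂[v_2,v_3,v_4] = [v_3,v_4] − [v_2,v_4] + [v_2,v_3],
  ∂[v_3,v_5,v_6] = [v_5,v_6] − [v_3,v_6] + [v_3,v_5].
The 9×2 boundary matrix has rank 2 and Smith normal form diag(1,1).

Computing H_k = (kernel of ∂_k) / (image of ∂_{k+1}):

  H_0: rank C_0 − rank ∂_1 = 7 − 6 = 1, and the invariant factors of ∂_1 are all 1, so H_0 ≅ Z.
  H_1: rank ker ∂_1 − rank ∂_2 = (9 − 6) − 2 = 1, and the invariant factors of ∂_2 are all 1, so H_1 ≅ Z.
  H_2: rank ker ∂_2 − rank ∂_3 = (2 − 2) − 0 = 0, and there is no ∂_3, so H_2 ≅ 0.

As a check, the Euler characteristic is 7 − 9 + 2 = 0, which agrees with 1 − 1 + 0 = 0.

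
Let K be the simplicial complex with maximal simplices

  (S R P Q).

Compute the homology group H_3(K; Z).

We work with the vertex ordering P < Q < R < S. The simplices of K, each written with vertices in increasing order, are:

  0-simplices (4): P, Q, R, S
  1-simplices (6): PQ, PR, PS, QR, QS, RS
  2-simplices (4): PQR, PQS, PRS, QRS
  3-simplices (1): PQRS

so the chain groups are C_0 ≅ Z^4, C_1 ≅ Z^6, C_2 ≅ Z^4, C_3 ≅ Z^1.

Boundary ∂_1: C_1 → C_0 is given by ∂[p,q] = [q] − [p]. For instance
  ∂PS = S − P.
This gives a 4×6 integer matrix of rank 3; reducing to Smith normal form yields diagonal entries (1,1,1).

∂_2: C_2 → C_1 acts by ∂[p,q,r] = [q,r] − [p,r] + [p,q]. For instance
  ∂PRS = RS − PS + PR,
  ∂PQS = QS − PS + PQ.
As a 6×4 matrix over Z this has rank 3, with invariant factors (1,1,1).

The boundary map ∂_3: C_3 → C_2 sends each 3-simplex σ to the alternating sum Σ_i (−1)^i (σ with its i-th vertex removed). For instance
  ∂PQRS = QRS − PRS + PQS − PQR.
The resulting 4×1 matrix has rank 1, and its Smith normal form has invariant factors (1).

Reading off H_k = ker ∂_k / im ∂_{k+1}:

  H_3: rank ker ∂_3 − rank ∂_4 = (1 − 1) − 0 = 0, and there is no ∂_4, so H_3 = 0.

(K is a triangulation of the 3-simplex.)

H_3 ≅ 0.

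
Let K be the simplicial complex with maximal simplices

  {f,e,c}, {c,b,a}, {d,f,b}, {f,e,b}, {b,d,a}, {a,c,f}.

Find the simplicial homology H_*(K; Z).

H_0 = Z,  H_1 = Z,  H_2 = 0.

Fix the vertex order a < b < c < d < e < f and write every simplex with vertices in increasing order. Then dim K = 2 and the simplices of K are:

  0-simplices (6): a, b, c, d, e, f
  1-simplices (12): ab, ac, ad, af, bc, bd, be, bf, ce, cf, df, ef
  2-simplices (6): abc, abd, acf, bdf, bef, cef

so the chain groups are C_0 ≅ Z^6, C_1 ≅ Z^12, C_2 ≅ Z^6.

∂_1: C_1 → C_0 maps an edge to its endpoints' difference, ∂[p,q] = q − p. For instance
  ∂cf = f − c.
This gives a 6×12 integer matrix of rank 5; reducing to Smith normal form yields diagonal entries (1,1,1,1,1).

Boundary ∂_2: C_2 → C_1 maps a triangle to the signed sum of its edges. For instance
  ∂bdf = df − bf + bd,
  ∂bef = ef − bf + be.
The resulting 12×6 matrix has rank 6, and its Smith normal form has invariant factors (1,1,1,1,1,1).

Computing H_k = (kernel of ∂_k) / (image of ∂_{k+1}):

  H_0: rank C_0 − rank ∂_1 = 6 − 5 = 1, and the invariant factors of ∂_1 are all 1, so H_0 = Z.
  H_1: rank ker ∂_1 − rank ∂_2 = (12 − 5) − 6 = 1, and the invariant factors of ∂_2 are all 1, so H_1 = Z.
  H_2: rank ker ∂_2 − rank ∂_3 = (6 − 6) − 0 = 0, and there is no ∂_3, so H_2 = 0.

As a check, the Euler characteristic is 6 − 12 + 6 = 0, which agrees with 1 − 1 + 0 = 0.
(K is a triangulation of the cylinder S^1 x I.)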